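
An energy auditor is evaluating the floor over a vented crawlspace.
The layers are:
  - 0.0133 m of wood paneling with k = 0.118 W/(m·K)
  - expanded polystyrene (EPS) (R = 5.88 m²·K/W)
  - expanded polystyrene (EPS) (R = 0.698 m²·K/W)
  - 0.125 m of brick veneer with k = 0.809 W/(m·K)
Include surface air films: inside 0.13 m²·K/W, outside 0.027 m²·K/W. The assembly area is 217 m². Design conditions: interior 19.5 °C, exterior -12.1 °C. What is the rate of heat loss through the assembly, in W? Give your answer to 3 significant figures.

0.0133/0.118 = 0.1127
0.125/0.809 = 0.1545
R_total = 0.13 + 0.1127 + 5.88 + 0.698 + 0.1545 + 0.027 = 7.002 m²·K/W
Q = A·ΔT/R = 217 × (19.5 − (-12.1)) / 7.002 = 979.3 W

979 W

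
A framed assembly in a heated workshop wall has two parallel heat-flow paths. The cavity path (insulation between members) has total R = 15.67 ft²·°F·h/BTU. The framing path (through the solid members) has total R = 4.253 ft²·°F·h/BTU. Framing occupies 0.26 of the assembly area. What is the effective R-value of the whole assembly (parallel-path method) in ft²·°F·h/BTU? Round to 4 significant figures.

9.229 ft²·°F·h/BTU

U_eff = 0.74/15.67 + 0.26/4.253 = 0.047224 + 0.061133 = 0.10836
R_eff = 1/U_eff = 9.2287 ft²·°F·h/BTU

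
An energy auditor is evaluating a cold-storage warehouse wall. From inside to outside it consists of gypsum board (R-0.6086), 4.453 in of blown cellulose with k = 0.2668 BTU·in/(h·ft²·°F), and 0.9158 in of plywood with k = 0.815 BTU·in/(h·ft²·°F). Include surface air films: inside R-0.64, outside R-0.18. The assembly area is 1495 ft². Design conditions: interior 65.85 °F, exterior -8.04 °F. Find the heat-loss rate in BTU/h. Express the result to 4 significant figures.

4.453/0.2668 = 16.69
0.9158/0.815 = 1.1237
R_total = 0.64 + 0.6086 + 16.69 + 1.1237 + 0.18 = 19.243 ft²·°F·h/BTU
Q = A·ΔT/R = 1495 × (65.85 − (-8.04)) / 19.243 = 5740.7 BTU/h

5741 BTU/h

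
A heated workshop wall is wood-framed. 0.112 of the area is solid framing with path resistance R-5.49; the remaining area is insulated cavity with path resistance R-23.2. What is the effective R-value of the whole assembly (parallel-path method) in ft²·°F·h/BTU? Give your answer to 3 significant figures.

17.0 ft²·°F·h/BTU

U_eff = 0.888/23.2 + 0.112/5.49 = 0.03828 + 0.0204 = 0.05868
R_eff = 1/U_eff = 17.04 ft²·°F·h/BTU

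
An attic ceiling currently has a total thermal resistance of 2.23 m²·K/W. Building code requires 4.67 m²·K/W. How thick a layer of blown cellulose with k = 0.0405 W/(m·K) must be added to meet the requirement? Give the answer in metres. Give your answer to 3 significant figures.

0.0988 m

ΔR = 4.67 − 2.23 = 2.44 m²·K/W
L = ΔR × k = 2.44 × 0.0405 = 0.09882 m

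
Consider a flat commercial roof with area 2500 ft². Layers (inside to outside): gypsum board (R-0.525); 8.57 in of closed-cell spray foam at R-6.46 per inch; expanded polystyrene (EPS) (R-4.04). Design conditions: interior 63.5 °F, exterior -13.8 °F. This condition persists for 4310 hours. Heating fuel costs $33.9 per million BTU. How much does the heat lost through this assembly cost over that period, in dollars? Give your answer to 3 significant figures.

8.57 × 6.46 = 55.36
R_total = 0.525 + 55.36 + 4.04 = 59.93 ft²·°F·h/BTU
Q = 2500 × (63.5 − (-13.8)) / 59.93 = 3225 BTU/h
E = 3225 × 4310 = 13900000 BTU
Cost = 13900000/10⁶ × 33.9 = $471.2

471 dollars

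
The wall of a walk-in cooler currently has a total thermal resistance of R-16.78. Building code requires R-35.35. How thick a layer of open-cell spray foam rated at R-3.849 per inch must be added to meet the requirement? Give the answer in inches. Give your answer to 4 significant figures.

4.825 in

ΔR = 35.35 − 16.78 = 18.57 ft²·°F·h/BTU
L = ΔR / (R/in) = 18.57/3.849 = 4.8246 in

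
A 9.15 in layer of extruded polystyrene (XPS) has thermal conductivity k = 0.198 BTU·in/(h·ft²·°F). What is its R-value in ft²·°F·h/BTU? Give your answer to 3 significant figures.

46.2 ft²·°F·h/BTU

R = L/k = 9.15/0.198 = 46.21 ft²·°F·h/BTU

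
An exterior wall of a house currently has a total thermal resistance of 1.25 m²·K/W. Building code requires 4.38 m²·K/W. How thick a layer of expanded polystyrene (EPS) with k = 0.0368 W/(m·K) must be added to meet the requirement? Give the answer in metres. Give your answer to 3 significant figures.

ΔR = 4.38 − 1.25 = 3.13 m²·K/W
L = ΔR × k = 3.13 × 0.0368 = 0.1152 m

0.115 m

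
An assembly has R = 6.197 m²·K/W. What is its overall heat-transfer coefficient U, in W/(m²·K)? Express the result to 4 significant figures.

U = 1/R = 1/6.197 = 0.16137

0.1614 W/(m²·K)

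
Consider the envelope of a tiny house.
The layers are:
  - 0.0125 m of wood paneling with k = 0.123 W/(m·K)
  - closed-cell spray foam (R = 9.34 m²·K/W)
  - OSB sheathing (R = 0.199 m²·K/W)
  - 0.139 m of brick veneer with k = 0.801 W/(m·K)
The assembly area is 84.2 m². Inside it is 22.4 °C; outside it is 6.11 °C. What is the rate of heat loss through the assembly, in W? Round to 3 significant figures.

140 W

0.0125/0.123 = 0.1016
0.139/0.801 = 0.1735
R_total = 0.1016 + 9.34 + 0.199 + 0.1735 = 9.814 m²·K/W
Q = A·ΔT/R = 84.2 × (22.4 − 6.11) / 9.814 = 139.8 W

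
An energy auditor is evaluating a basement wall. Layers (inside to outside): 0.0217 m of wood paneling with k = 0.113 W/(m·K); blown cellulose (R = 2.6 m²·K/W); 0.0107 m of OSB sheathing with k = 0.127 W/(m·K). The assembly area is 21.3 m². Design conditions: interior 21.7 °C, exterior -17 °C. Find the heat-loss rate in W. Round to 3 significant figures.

0.0217/0.113 = 0.192
0.0107/0.127 = 0.08425
R_total = 0.192 + 2.6 + 0.08425 = 2.876 m²·K/W
Q = A·ΔT/R = 21.3 × (21.7 − (-17)) / 2.876 = 286.6 W

287 W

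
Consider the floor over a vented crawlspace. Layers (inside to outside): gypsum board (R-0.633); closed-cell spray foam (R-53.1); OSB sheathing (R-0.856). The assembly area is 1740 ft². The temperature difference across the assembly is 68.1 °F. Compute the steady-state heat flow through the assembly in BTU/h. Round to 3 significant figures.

2170 BTU/h

R_total = 0.633 + 53.1 + 0.856 = 54.59 ft²·°F·h/BTU
Q = A·ΔT/R = 1740 × 68.1 / 54.59 = 2171 BTU/h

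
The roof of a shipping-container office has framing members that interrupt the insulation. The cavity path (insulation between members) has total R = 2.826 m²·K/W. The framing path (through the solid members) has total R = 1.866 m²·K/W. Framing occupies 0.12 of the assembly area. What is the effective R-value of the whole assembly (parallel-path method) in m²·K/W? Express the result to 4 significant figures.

2.662 m²·K/W

U_eff = 0.88/2.826 + 0.12/1.866 = 0.31139 + 0.064309 = 0.3757
R_eff = 1/U_eff = 2.6617 m²·K/W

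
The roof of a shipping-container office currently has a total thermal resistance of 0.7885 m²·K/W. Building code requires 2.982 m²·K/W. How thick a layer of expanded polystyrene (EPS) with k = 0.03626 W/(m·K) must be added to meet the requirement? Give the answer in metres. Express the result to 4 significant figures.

ΔR = 2.982 − 0.7885 = 2.1935 m²·K/W
L = ΔR × k = 2.1935 × 0.03626 = 0.079536 m

0.07954 m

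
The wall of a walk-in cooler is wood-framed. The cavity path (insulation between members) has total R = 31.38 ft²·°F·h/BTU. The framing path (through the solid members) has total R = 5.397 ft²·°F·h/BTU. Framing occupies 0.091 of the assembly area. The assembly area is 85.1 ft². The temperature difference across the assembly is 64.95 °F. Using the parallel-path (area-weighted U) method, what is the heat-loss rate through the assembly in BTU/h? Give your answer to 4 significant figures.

253.3 BTU/h

U_eff = 0.909/31.38 + 0.091/5.397 = 0.028967 + 0.016861 = 0.045829
R_eff = 1/U_eff = 21.82 ft²·°F·h/BTU
Q = 85.1 × 64.95 / 21.82 = 253.31 BTU/h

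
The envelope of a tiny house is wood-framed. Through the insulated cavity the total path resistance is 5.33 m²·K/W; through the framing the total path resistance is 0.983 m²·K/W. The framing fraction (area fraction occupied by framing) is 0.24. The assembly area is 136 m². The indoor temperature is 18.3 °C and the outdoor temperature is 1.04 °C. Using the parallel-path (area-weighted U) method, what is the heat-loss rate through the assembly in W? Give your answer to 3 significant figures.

U_eff = 0.76/5.33 + 0.24/0.983 = 0.1426 + 0.2442 = 0.3867
R_eff = 1/U_eff = 2.586 m²·K/W
Q = 136 × (18.3 − 1.04) / 2.586 = 907.8 W

908 W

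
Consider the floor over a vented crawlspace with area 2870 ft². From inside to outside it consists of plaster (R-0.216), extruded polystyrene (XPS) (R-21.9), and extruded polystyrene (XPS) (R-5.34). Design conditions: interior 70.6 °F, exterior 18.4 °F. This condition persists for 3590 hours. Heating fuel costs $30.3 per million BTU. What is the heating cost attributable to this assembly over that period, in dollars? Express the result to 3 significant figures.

594 dollars

R_total = 0.216 + 21.9 + 5.34 = 27.46 ft²·°F·h/BTU
Q = 2870 × (70.6 − 18.4) / 27.46 = 5457 BTU/h
E = 5457 × 3590 = 19590000 BTU
Cost = 19590000/10⁶ × 30.3 = $593.5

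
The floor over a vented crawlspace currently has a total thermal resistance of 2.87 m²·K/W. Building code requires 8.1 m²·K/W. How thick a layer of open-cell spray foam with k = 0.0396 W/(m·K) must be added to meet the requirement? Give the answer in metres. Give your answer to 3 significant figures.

ΔR = 8.1 − 2.87 = 5.23 m²·K/W
L = ΔR × k = 5.23 × 0.0396 = 0.2071 m

0.207 m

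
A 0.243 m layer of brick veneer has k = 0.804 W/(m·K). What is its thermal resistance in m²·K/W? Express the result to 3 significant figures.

R = L/k = 0.243/0.804 = 0.3022 m²·K/W

0.302 m²·K/W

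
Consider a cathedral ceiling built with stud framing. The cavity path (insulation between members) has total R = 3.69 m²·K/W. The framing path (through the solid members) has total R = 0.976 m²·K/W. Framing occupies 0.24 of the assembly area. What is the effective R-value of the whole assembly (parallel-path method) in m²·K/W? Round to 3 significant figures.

2.21 m²·K/W

U_eff = 0.76/3.69 + 0.24/0.976 = 0.206 + 0.2459 = 0.4519
R_eff = 1/U_eff = 2.213 m²·K/W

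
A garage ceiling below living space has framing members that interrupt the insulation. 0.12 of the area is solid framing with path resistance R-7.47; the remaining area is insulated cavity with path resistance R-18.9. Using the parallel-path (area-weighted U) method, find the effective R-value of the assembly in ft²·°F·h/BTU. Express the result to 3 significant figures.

U_eff = 0.88/18.9 + 0.12/7.47 = 0.04656 + 0.01606 = 0.06263
R_eff = 1/U_eff = 15.97 ft²·°F·h/BTU

16.0 ft²·°F·h/BTU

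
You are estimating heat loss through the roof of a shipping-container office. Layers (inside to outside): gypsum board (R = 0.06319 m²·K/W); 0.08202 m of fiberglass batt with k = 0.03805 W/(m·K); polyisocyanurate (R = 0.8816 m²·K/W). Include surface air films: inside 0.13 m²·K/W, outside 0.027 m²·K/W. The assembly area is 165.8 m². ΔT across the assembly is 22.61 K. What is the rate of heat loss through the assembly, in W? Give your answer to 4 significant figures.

0.08202/0.03805 = 2.1556
R_total = 0.13 + 0.06319 + 2.1556 + 0.8816 + 0.027 = 3.2574 m²·K/W
Q = A·ΔT/R = 165.8 × 22.61 / 3.2574 = 1150.8 W

1151 W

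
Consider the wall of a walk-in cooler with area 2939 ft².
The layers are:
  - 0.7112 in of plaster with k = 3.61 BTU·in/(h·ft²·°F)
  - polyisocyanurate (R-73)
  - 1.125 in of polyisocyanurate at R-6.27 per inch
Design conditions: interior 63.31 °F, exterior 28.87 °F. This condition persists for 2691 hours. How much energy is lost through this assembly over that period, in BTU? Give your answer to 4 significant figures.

0.7112/3.61 = 0.19701
1.125 × 6.27 = 7.0537
R_total = 0.19701 + 73 + 7.0537 = 80.251 ft²·°F·h/BTU
Q = 2939 × (63.31 − 28.87) / 80.251 = 1261.3 BTU/h
E = 1261.3 × 2691 = 3394100 BTU

3394000 BTU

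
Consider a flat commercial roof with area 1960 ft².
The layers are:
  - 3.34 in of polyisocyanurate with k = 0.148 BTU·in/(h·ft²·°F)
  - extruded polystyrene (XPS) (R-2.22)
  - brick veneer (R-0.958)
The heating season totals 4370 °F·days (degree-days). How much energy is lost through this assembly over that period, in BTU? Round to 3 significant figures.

7980000 BTU

3.34/0.148 = 22.57
R_total = 22.57 + 2.22 + 0.958 = 25.75 ft²·°F·h/BTU
E = A × HDD × 24 / R = 1960 × 4370 × 24 / 25.75 = 7984000 BTU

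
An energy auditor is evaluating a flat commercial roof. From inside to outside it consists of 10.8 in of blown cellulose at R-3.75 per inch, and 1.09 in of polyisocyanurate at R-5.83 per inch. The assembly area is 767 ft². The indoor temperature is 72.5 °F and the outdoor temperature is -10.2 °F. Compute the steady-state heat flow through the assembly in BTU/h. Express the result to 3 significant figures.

10.8 × 3.75 = 40.5
1.09 × 5.83 = 6.355
R_total = 40.5 + 6.355 = 46.85 ft²·°F·h/BTU
Q = A·ΔT/R = 767 × (72.5 − (-10.2)) / 46.85 = 1354 BTU/h

1350 BTU/h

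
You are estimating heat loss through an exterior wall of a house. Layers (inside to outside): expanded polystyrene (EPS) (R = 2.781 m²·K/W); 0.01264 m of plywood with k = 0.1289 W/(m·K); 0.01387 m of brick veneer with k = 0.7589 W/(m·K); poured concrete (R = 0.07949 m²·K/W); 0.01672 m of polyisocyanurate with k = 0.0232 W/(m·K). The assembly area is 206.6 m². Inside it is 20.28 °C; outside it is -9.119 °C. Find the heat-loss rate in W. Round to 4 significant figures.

1643 W

0.01264/0.1289 = 0.098061
0.01387/0.7589 = 0.018276
0.01672/0.0232 = 0.72069
R_total = 2.781 + 0.098061 + 0.018276 + 0.07949 + 0.72069 = 3.6975 m²·K/W
Q = A·ΔT/R = 206.6 × (20.28 − (-9.119)) / 3.6975 = 1642.7 W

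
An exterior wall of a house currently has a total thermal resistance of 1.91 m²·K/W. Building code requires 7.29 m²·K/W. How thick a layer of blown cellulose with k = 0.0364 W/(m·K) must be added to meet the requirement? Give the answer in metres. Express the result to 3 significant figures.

0.196 m

ΔR = 7.29 − 1.91 = 5.38 m²·K/W
L = ΔR × k = 5.38 × 0.0364 = 0.1958 m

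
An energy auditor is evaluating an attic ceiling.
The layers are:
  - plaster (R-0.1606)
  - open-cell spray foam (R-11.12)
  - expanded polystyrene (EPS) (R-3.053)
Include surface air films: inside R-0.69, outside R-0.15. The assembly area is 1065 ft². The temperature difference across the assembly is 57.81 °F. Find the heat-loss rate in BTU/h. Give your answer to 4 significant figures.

4058 BTU/h

R_total = 0.69 + 0.1606 + 11.12 + 3.053 + 0.15 = 15.174 ft²·°F·h/BTU
Q = A·ΔT/R = 1065 × 57.81 / 15.174 = 4057.6 BTU/h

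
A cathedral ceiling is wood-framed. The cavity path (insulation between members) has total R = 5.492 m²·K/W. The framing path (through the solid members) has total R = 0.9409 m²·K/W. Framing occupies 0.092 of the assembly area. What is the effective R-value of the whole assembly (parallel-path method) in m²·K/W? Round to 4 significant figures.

3.801 m²·K/W

U_eff = 0.908/5.492 + 0.092/0.9409 = 0.16533 + 0.097779 = 0.26311
R_eff = 1/U_eff = 3.8007 m²·K/W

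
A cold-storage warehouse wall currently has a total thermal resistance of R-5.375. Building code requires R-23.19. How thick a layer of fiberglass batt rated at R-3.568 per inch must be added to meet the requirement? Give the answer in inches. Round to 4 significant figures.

4.993 in

ΔR = 23.19 − 5.375 = 17.815 ft²·°F·h/BTU
L = ΔR / (R/in) = 17.815/3.568 = 4.993 in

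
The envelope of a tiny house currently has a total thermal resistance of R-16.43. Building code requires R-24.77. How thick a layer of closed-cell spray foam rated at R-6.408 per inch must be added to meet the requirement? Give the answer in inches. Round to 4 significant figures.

1.301 in

ΔR = 24.77 − 16.43 = 8.34 ft²·°F·h/BTU
L = ΔR / (R/in) = 8.34/6.408 = 1.3015 in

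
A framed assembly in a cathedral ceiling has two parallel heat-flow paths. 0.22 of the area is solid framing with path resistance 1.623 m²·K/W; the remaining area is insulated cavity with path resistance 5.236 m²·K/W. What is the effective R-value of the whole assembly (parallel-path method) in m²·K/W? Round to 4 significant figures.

U_eff = 0.78/5.236 + 0.22/1.623 = 0.14897 + 0.13555 = 0.28452
R_eff = 1/U_eff = 3.5147 m²·K/W

3.515 m²·K/W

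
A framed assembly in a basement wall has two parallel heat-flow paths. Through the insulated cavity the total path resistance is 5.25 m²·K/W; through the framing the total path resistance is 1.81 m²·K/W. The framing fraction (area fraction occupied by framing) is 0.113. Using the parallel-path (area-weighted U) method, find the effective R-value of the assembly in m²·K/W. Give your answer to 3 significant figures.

4.32 m²·K/W

U_eff = 0.887/5.25 + 0.113/1.81 = 0.169 + 0.06243 = 0.2314
R_eff = 1/U_eff = 4.322 m²·K/W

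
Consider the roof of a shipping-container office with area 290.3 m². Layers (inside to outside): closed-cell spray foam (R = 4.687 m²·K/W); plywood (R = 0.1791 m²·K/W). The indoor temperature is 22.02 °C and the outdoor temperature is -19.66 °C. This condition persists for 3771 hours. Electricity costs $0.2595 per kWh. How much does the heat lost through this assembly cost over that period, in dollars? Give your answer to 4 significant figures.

R_total = 4.687 + 0.1791 = 4.8661 m²·K/W
Q = 290.3 × (22.02 − (-19.66)) / 4.8661 = 2486.5 W
E = 2486.5 W × 3771 h / 1000 = 9376.7 kWh
Cost = 9376.7 × 0.2595 = $2433.3

2433 dollars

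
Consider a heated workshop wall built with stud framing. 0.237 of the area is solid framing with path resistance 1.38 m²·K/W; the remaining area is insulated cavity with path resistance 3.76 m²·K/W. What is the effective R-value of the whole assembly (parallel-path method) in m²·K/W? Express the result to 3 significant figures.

2.67 m²·K/W

U_eff = 0.763/3.76 + 0.237/1.38 = 0.2029 + 0.1717 = 0.3747
R_eff = 1/U_eff = 2.669 m²·K/W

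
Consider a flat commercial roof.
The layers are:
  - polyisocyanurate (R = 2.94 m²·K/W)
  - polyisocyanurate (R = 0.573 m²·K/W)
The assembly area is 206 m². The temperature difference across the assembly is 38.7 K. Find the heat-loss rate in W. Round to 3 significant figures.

2270 W

R_total = 2.94 + 0.573 = 3.513 m²·K/W
Q = A·ΔT/R = 206 × 38.7 / 3.513 = 2269 W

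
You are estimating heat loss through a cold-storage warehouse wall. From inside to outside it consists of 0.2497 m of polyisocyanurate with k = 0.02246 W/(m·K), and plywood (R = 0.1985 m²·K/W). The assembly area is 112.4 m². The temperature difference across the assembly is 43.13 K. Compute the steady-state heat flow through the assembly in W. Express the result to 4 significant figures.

0.2497/0.02246 = 11.118
R_total = 11.118 + 0.1985 = 11.316 m²·K/W
Q = A·ΔT/R = 112.4 × 43.13 / 11.316 = 428.4 W

428.4 W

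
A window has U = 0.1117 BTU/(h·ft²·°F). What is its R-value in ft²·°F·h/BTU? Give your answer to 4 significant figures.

R = 1/U = 1/0.1117 = 8.9526

8.953 ft²·°F·h/BTU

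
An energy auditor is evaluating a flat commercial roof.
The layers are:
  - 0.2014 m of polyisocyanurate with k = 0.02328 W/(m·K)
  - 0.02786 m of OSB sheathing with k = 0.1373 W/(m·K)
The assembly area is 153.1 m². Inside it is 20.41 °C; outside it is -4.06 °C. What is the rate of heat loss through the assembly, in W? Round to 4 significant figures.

0.2014/0.02328 = 8.6512
0.02786/0.1373 = 0.20291
R_total = 8.6512 + 0.20291 = 8.8541 m²·K/W
Q = A·ΔT/R = 153.1 × (20.41 − (-4.06)) / 8.8541 = 423.12 W

423.1 W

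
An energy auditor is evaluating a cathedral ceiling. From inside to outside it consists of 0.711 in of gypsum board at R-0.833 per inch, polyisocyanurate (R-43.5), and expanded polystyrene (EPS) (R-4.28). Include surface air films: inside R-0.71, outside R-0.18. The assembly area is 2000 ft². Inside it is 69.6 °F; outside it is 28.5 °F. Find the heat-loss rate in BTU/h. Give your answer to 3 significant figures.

1670 BTU/h

0.711 × 0.833 = 0.5923
R_total = 0.71 + 0.5923 + 43.5 + 4.28 + 0.18 = 49.26 ft²·°F·h/BTU
Q = A·ΔT/R = 2000 × (69.6 − 28.5) / 49.26 = 1669 BTU/h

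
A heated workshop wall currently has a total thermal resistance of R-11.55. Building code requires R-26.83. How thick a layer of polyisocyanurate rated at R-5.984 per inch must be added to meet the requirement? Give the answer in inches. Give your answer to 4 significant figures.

ΔR = 26.83 − 11.55 = 15.28 ft²·°F·h/BTU
L = ΔR / (R/in) = 15.28/5.984 = 2.5535 in

2.553 in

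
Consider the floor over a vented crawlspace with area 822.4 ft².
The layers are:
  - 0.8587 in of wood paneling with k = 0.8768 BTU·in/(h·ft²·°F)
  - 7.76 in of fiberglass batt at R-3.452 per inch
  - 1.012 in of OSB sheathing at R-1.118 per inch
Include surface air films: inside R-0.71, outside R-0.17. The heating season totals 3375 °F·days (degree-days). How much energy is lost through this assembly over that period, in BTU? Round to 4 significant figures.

0.8587/0.8768 = 0.97936
7.76 × 3.452 = 26.788
1.012 × 1.118 = 1.1314
R_total = 0.71 + 0.97936 + 26.788 + 1.1314 + 0.17 = 29.778 ft²·°F·h/BTU
E = A × HDD × 24 / R = 822.4 × 3375 × 24 / 29.778 = 2237000 BTU

2237000 BTU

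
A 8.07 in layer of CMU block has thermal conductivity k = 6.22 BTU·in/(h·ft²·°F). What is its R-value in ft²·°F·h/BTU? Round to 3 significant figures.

R = L/k = 8.07/6.22 = 1.297 ft²·°F·h/BTU

1.30 ft²·°F·h/BTU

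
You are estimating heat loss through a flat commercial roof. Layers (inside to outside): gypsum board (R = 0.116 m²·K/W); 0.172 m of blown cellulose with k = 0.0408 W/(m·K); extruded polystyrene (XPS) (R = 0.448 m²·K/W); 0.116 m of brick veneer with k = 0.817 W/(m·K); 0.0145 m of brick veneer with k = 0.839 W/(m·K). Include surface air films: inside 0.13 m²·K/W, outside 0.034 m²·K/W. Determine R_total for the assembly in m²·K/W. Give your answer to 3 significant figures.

0.172/0.0408 = 4.216
0.116/0.817 = 0.142
0.0145/0.839 = 0.01728
R_total = 0.13 + 0.116 + 4.216 + 0.448 + 0.142 + 0.01728 + 0.034 = 5.103 m²·K/W

5.10 m²·K/W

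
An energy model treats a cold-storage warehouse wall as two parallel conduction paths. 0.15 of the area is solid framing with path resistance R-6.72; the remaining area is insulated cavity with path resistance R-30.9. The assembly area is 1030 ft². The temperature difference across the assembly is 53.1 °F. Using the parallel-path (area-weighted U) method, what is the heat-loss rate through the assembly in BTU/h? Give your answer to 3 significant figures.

2730 BTU/h

U_eff = 0.85/30.9 + 0.15/6.72 = 0.02751 + 0.02232 = 0.04983
R_eff = 1/U_eff = 20.07 ft²·°F·h/BTU
Q = 1030 × 53.1 / 20.07 = 2725 BTU/h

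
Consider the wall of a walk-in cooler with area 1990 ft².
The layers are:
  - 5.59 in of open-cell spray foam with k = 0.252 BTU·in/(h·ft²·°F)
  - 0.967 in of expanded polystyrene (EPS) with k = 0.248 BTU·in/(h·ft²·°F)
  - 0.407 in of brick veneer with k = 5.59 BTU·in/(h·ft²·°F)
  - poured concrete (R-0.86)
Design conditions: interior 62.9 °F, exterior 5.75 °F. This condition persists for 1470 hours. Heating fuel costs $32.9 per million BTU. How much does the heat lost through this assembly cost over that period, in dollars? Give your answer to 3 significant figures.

204 dollars

5.59/0.252 = 22.18
0.967/0.248 = 3.899
0.407/5.59 = 0.07281
R_total = 22.18 + 3.899 + 0.07281 + 0.86 = 27.01 ft²·°F·h/BTU
Q = 1990 × (62.9 − 5.75) / 27.01 = 4210 BTU/h
E = 4210 × 1470 = 6189000 BTU
Cost = 6189000/10⁶ × 32.9 = $203.6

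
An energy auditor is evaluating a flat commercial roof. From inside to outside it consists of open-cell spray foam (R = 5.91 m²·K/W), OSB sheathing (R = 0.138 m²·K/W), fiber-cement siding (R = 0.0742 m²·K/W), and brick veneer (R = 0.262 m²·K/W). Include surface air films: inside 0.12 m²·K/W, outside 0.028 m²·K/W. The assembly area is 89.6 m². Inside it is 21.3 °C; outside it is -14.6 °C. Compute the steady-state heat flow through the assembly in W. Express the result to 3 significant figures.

R_total = 0.12 + 5.91 + 0.138 + 0.0742 + 0.262 + 0.028 = 6.532 m²·K/W
Q = A·ΔT/R = 89.6 × (21.3 − (-14.6)) / 6.532 = 492.4 W

492 W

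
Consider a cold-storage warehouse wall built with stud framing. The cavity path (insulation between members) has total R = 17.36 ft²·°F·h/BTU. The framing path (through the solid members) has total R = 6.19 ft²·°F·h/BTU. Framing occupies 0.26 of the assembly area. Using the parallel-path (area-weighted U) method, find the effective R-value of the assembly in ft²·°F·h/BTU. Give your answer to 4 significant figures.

11.82 ft²·°F·h/BTU

U_eff = 0.74/17.36 + 0.26/6.19 = 0.042627 + 0.042003 = 0.08463
R_eff = 1/U_eff = 11.816 ft²·°F·h/BTU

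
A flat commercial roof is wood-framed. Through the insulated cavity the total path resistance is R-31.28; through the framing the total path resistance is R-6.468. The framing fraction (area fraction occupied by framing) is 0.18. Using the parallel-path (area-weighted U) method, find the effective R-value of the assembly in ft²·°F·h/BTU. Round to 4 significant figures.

18.50 ft²·°F·h/BTU

U_eff = 0.82/31.28 + 0.18/6.468 = 0.026215 + 0.027829 = 0.054044
R_eff = 1/U_eff = 18.503 ft²·°F·h/BTU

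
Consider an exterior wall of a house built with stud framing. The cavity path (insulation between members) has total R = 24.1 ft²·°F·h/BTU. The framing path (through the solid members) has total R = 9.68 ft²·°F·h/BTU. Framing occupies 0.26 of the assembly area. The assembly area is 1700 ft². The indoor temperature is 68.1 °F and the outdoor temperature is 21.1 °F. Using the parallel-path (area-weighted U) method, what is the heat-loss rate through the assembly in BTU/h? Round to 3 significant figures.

U_eff = 0.74/24.1 + 0.26/9.68 = 0.03071 + 0.02686 = 0.05756
R_eff = 1/U_eff = 17.37 ft²·°F·h/BTU
Q = 1700 × (68.1 − 21.1) / 17.37 = 4599 BTU/h

4600 BTU/h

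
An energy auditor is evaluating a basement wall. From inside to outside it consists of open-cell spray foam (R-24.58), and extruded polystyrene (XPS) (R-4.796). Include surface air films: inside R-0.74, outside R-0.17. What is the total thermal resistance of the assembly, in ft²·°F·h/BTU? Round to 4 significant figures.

30.29 ft²·°F·h/BTU

R_total = 0.74 + 24.58 + 4.796 + 0.17 = 30.286 ft²·°F·h/BTU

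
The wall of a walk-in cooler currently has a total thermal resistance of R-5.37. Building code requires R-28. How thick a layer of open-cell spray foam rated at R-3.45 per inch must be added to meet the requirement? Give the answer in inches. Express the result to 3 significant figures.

6.56 in

ΔR = 28 − 5.37 = 22.63 ft²·°F·h/BTU
L = ΔR / (R/in) = 22.63/3.45 = 6.559 in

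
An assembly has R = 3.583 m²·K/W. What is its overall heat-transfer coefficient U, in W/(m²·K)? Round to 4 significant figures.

U = 1/R = 1/3.583 = 0.2791

0.2791 W/(m²·K)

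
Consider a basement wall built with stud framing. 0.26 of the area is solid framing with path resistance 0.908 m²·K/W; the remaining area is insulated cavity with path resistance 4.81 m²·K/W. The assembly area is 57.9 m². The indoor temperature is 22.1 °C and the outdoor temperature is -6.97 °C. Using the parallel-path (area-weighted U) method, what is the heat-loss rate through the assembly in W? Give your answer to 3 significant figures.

U_eff = 0.74/4.81 + 0.26/0.908 = 0.1538 + 0.2863 = 0.4402
R_eff = 1/U_eff = 2.272 m²·K/W
Q = 57.9 × (22.1 − (-6.97)) / 2.272 = 740.9 W

741 W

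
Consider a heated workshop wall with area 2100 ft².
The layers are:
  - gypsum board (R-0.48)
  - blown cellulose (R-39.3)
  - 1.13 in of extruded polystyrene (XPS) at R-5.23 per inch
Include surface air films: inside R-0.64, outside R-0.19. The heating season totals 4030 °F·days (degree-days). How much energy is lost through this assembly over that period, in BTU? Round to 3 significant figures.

4370000 BTU

1.13 × 5.23 = 5.91
R_total = 0.64 + 0.48 + 39.3 + 5.91 + 0.19 = 46.52 ft²·°F·h/BTU
E = A × HDD × 24 / R = 2100 × 4030 × 24 / 46.52 = 4366000 BTU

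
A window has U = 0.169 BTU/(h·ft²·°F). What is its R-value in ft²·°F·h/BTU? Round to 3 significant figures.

R = 1/U = 1/0.169 = 5.917

5.92 ft²·°F·h/BTU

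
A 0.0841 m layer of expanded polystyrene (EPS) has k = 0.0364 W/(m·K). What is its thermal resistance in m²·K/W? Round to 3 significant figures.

2.31 m²·K/W

R = L/k = 0.0841/0.0364 = 2.31 m²·K/W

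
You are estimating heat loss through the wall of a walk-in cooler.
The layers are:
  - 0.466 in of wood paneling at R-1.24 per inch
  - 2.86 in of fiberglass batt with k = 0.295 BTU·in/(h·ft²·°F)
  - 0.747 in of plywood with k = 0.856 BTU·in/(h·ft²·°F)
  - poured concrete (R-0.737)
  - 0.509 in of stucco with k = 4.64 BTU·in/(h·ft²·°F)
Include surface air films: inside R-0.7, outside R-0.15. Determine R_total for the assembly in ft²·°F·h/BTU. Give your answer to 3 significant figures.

12.8 ft²·°F·h/BTU

0.466 × 1.24 = 0.5778
2.86/0.295 = 9.695
0.747/0.856 = 0.8727
0.509/4.64 = 0.1097
R_total = 0.7 + 0.5778 + 9.695 + 0.8727 + 0.737 + 0.1097 + 0.15 = 12.84 ft²·°F·h/BTU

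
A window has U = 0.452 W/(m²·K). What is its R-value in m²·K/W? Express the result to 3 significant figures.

R = 1/U = 1/0.452 = 2.212

2.21 m²·K/W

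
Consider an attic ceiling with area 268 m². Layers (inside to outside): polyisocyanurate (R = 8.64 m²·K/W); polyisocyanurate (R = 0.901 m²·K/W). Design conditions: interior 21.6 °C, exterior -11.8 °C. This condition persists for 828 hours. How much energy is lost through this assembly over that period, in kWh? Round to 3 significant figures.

777 kWh

R_total = 8.64 + 0.901 = 9.541 m²·K/W
Q = 268 × (21.6 − (-11.8)) / 9.541 = 938.2 W
E = 938.2 W × 828 h / 1000 = 776.8 kWh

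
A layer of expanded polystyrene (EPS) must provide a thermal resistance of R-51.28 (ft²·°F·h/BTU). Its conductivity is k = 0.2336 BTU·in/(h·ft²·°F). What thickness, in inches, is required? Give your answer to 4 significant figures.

11.98 in

L = R × k = 51.28 × 0.2336 = 11.979 in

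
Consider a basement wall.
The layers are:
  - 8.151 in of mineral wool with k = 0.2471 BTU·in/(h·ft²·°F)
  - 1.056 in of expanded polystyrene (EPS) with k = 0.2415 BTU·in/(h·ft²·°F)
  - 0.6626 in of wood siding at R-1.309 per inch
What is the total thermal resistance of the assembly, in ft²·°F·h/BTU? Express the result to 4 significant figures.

38.23 ft²·°F·h/BTU

8.151/0.2471 = 32.987
1.056/0.2415 = 4.3727
0.6626 × 1.309 = 0.86734
R_total = 32.987 + 4.3727 + 0.86734 = 38.227 ft²·°F·h/BTU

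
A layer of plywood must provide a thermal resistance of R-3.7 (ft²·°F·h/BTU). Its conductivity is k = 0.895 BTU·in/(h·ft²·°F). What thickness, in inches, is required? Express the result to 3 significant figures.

L = R × k = 3.7 × 0.895 = 3.312 in

3.31 in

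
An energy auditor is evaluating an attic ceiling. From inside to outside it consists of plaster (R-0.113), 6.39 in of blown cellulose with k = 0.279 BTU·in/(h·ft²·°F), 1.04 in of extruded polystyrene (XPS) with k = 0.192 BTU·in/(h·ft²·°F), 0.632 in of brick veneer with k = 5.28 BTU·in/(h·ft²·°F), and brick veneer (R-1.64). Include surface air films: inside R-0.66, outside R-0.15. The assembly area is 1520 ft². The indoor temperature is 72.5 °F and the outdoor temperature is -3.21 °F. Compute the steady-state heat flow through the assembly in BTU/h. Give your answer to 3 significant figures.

6.39/0.279 = 22.9
1.04/0.192 = 5.417
0.632/5.28 = 0.1197
R_total = 0.66 + 0.113 + 22.9 + 5.417 + 0.1197 + 1.64 + 0.15 = 31 ft²·°F·h/BTU
Q = A·ΔT/R = 1520 × (72.5 − (-3.21)) / 31 = 3712 BTU/h

3710 BTU/h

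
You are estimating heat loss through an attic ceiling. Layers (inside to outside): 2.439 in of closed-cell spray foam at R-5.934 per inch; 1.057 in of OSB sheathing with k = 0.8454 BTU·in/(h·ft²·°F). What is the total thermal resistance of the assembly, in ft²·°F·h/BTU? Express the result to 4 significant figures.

2.439 × 5.934 = 14.473
1.057/0.8454 = 1.2503
R_total = 14.473 + 1.2503 = 15.723 ft²·°F·h/BTU

15.72 ft²·°F·h/BTU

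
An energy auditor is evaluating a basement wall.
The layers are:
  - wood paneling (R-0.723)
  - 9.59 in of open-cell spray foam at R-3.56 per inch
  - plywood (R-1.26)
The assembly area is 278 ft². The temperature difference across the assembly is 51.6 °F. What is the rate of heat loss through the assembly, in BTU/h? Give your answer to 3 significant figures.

9.59 × 3.56 = 34.14
R_total = 0.723 + 34.14 + 1.26 = 36.12 ft²·°F·h/BTU
Q = A·ΔT/R = 278 × 51.6 / 36.12 = 397.1 BTU/h

397 BTU/h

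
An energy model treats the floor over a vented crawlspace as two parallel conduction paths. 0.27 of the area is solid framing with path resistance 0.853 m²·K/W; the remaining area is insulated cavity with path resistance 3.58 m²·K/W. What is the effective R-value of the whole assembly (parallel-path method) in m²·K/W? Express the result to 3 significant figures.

U_eff = 0.73/3.58 + 0.27/0.853 = 0.2039 + 0.3165 = 0.5204
R_eff = 1/U_eff = 1.921 m²·K/W

1.92 m²·K/W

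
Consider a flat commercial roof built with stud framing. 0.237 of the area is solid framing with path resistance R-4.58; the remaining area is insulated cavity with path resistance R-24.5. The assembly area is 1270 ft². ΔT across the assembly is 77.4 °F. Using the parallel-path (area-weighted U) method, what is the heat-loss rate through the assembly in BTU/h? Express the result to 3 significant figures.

U_eff = 0.763/24.5 + 0.237/4.58 = 0.03114 + 0.05175 = 0.08289
R_eff = 1/U_eff = 12.06 ft²·°F·h/BTU
Q = 1270 × 77.4 / 12.06 = 8148 BTU/h

8150 BTU/h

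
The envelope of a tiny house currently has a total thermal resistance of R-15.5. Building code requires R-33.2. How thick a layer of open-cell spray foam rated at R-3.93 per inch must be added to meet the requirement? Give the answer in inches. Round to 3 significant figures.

4.50 in

ΔR = 33.2 − 15.5 = 17.7 ft²·°F·h/BTU
L = ΔR / (R/in) = 17.7/3.93 = 4.504 in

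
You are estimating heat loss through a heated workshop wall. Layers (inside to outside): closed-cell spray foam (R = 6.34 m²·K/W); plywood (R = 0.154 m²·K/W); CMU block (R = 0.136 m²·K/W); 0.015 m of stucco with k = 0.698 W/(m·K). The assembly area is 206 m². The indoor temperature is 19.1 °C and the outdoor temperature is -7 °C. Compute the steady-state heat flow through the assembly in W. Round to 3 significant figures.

808 W

0.015/0.698 = 0.02149
R_total = 6.34 + 0.154 + 0.136 + 0.02149 = 6.651 m²·K/W
Q = A·ΔT/R = 206 × (19.1 − (-7)) / 6.651 = 808.3 W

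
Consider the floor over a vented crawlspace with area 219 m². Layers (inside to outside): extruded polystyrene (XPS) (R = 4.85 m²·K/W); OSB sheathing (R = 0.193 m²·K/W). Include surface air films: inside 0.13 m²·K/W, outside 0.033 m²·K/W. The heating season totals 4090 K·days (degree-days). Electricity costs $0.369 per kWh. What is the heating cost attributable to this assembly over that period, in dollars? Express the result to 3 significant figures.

R_total = 0.13 + 4.85 + 0.193 + 0.033 = 5.206 m²·K/W
E = A × HDD × 24 / R / 1000 = 219 × 4090 × 24 / 5.206 / 1000 = 4129 kWh
Cost = 4129 × 0.369 = $1524

1520 dollars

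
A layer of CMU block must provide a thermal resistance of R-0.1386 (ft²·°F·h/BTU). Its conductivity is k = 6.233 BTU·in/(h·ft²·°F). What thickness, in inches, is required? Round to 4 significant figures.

0.8639 in

L = R × k = 0.1386 × 6.233 = 0.86389 in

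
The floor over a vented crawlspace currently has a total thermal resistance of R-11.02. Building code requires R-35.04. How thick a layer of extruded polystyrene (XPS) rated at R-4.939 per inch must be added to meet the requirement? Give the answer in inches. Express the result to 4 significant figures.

4.863 in

ΔR = 35.04 − 11.02 = 24.02 ft²·°F·h/BTU
L = ΔR / (R/in) = 24.02/4.939 = 4.8633 in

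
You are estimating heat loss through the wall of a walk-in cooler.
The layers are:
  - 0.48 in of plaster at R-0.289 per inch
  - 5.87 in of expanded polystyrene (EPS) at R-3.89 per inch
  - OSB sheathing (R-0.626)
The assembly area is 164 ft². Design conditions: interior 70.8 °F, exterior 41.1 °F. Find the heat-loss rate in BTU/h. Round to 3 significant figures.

0.48 × 0.289 = 0.1387
5.87 × 3.89 = 22.83
R_total = 0.1387 + 22.83 + 0.626 = 23.6 ft²·°F·h/BTU
Q = A·ΔT/R = 164 × (70.8 − 41.1) / 23.6 = 206.4 BTU/h

206 BTU/h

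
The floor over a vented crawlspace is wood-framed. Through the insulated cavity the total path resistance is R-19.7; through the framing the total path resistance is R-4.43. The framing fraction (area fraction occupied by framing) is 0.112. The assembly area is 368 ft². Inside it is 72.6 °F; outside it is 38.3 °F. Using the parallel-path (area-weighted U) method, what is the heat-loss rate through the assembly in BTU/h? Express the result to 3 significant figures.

888 BTU/h

U_eff = 0.888/19.7 + 0.112/4.43 = 0.04508 + 0.02528 = 0.07036
R_eff = 1/U_eff = 14.21 ft²·°F·h/BTU
Q = 368 × (72.6 − 38.3) / 14.21 = 888.1 BTU/h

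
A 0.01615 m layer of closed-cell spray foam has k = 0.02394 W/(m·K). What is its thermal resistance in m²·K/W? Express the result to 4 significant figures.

0.6746 m²·K/W

R = L/k = 0.01615/0.02394 = 0.6746 m²·K/W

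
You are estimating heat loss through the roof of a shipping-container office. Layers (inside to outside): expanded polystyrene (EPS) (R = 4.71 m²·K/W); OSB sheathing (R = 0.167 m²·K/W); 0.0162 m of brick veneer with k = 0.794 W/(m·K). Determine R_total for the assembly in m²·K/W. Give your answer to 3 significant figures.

4.90 m²·K/W

0.0162/0.794 = 0.0204
R_total = 4.71 + 0.167 + 0.0204 = 4.897 m²·K/W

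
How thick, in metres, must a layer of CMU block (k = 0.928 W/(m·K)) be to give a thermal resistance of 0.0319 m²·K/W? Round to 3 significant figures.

0.0296 m

L = R·k = 0.0319 × 0.928 = 0.0296 m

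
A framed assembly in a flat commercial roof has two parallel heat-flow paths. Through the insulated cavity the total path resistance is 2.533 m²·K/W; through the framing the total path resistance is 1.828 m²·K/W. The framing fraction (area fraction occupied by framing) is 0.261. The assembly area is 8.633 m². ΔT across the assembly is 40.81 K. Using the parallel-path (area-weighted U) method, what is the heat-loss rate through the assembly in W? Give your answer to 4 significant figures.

153.1 W

U_eff = 0.739/2.533 + 0.261/1.828 = 0.29175 + 0.14278 = 0.43453
R_eff = 1/U_eff = 2.3013 m²·K/W
Q = 8.633 × 40.81 / 2.3013 = 153.09 W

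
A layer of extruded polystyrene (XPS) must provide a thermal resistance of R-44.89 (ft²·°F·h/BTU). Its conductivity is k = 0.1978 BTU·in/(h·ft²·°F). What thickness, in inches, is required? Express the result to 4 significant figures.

8.879 in

L = R × k = 44.89 × 0.1978 = 8.8792 in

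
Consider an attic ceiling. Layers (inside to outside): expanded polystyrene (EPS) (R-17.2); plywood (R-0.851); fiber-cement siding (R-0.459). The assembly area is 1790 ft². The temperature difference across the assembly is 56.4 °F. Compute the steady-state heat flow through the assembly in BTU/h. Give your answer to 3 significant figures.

5450 BTU/h

R_total = 17.2 + 0.851 + 0.459 = 18.51 ft²·°F·h/BTU
Q = A·ΔT/R = 1790 × 56.4 / 18.51 = 5454 BTU/h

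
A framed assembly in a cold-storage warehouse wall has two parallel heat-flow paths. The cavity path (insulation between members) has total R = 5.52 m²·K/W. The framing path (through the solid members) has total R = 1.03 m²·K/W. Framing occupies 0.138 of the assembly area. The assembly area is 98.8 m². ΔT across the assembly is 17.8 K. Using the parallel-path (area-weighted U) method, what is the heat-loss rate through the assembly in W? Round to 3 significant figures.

510 W

U_eff = 0.862/5.52 + 0.138/1.03 = 0.1562 + 0.134 = 0.2901
R_eff = 1/U_eff = 3.447 m²·K/W
Q = 98.8 × 17.8 / 3.447 = 510.3 W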